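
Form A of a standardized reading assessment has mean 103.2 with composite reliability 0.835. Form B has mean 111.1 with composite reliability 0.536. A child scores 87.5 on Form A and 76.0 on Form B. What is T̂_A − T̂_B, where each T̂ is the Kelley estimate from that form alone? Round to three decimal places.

-2.196

T̂_A = 0.835(87.5) + 0.165(103.2) = 90.09050
T̂_B = 0.536(76.0) + 0.464(111.1) = 92.28640
T̂_A − T̂_B = -2.19590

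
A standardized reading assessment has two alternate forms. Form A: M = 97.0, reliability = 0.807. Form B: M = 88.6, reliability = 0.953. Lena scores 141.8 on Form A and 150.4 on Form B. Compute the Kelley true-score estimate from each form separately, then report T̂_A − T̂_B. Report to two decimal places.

T̂_A = 0.807(141.8) + 0.193(97.0) = 133.1536
T̂_B = 0.953(150.4) + 0.047(88.6) = 147.4954
T̂_A − T̂_B = -14.3418

-14.34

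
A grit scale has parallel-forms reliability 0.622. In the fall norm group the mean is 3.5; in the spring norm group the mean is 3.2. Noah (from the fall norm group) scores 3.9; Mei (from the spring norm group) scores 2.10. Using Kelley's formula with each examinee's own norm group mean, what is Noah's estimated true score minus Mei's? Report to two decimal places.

1.23

T̂_Noah = 0.622(3.9) + 0.378(3.5) = 3.7488
T̂_Mei = 0.622(2.10) + 0.378(3.2) = 2.5158
Difference = 3.7488 − 2.5158 = 1.2330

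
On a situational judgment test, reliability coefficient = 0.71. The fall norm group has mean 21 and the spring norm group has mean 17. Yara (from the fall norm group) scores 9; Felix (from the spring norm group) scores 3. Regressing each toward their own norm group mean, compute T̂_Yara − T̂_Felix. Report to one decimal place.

5.4

T̂_Yara = 0.71(9) + 0.29(21) = 12.480
T̂_Felix = 0.71(3) + 0.29(17) = 7.060
Difference = 12.480 − 7.060 = 5.420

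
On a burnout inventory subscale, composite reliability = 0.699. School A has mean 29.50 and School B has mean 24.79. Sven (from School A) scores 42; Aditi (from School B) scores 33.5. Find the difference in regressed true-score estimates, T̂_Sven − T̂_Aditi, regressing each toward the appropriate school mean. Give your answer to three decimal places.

T̂_Sven = 0.699(42) + 0.301(29.50) = 38.23750
T̂_Aditi = 0.699(33.5) + 0.301(24.79) = 30.87829
Difference = 38.23750 − 30.87829 = 7.35921

7.359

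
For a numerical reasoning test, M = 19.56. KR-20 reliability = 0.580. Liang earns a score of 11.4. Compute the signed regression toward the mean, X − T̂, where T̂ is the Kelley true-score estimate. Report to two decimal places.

-3.43

T̂ = 0.580(11.4) + 0.420(19.56) = 6.6120 + 8.21520 = 14.8272 → 14.827
X − T̂ = 11.4 − 14.827 = -3.427 → -3.43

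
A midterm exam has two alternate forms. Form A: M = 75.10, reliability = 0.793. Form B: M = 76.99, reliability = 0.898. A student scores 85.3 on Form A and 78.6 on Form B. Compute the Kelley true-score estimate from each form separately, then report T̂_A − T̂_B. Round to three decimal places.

T̂_A = 0.793(85.3) + 0.207(75.10) = 83.18860
T̂_B = 0.898(78.6) + 0.102(76.99) = 78.43578
T̂_A − T̂_B = 4.75282

4.753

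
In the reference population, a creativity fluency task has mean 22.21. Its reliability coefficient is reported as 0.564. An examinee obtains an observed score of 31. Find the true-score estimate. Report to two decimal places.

T̂ = ρX + (1 − ρ)μ
  = 0.564 × 31 + 0.436 × 22.21
  = 17.484 + 9.68356
  = 27.168
  ≈ 27.17

27.17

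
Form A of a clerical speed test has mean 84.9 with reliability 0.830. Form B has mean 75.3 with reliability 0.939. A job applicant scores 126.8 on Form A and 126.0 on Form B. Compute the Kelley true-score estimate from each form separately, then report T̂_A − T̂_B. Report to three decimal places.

T̂_A = 0.830(126.8) + 0.170(84.9) = 119.67700
T̂_B = 0.939(126.0) + 0.061(75.3) = 122.90730
T̂_A − T̂_B = -3.23030

-3.230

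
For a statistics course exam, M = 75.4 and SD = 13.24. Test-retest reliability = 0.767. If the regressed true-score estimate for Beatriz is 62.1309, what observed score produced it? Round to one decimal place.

58.1

T̂ = ρX + (1 − ρ)μ  ⇒  X = (T̂ − (1 − ρ)μ) / ρ
X = (62.1309 − 0.233 × 75.4) / 0.767 = (62.1309 − 17.5682) / 0.767 = 44.5627 / 0.767 = 58.100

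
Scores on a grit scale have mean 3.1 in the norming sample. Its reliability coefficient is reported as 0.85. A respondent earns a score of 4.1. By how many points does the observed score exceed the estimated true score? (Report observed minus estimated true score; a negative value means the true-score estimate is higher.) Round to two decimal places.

0.15

T̂ = 0.85(4.1) + 0.15(3.1) = 3.485 + 0.465 = 3.9500 → 3.950
X − T̂ = 4.1 − 3.950 = 0.150 → 0.15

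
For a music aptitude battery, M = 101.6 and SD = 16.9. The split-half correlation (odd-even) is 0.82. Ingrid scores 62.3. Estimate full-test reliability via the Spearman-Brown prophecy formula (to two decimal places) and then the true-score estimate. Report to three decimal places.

Spearman-Brown: ρ = 2r/(1 + r) = 2(0.82)/(1 + 0.82) = 1.640/1.82 = 0.9011 → 0.90
T̂ = 0.90(62.3) + 0.10(101.6) = 56.070 + 10.160 = 66.2300 → 66.230

66.230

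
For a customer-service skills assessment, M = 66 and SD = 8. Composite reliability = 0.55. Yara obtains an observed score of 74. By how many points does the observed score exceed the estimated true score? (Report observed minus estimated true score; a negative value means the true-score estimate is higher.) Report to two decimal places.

3.60

Weight the observed score by reliability and the mean by (1 − reliability): T̂ = 0.55·74 + 0.45·66 = 40.70 + 29.70 = 70.4000.
X − T̂ = 74 − 70.400 = 3.600 → 3.60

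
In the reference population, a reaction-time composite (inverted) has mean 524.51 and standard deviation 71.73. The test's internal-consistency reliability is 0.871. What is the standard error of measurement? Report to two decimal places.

25.76

SEM = SD · √(1 − ρ) = 71.73 × √0.129 = 71.73 × 0.3592 = 25.763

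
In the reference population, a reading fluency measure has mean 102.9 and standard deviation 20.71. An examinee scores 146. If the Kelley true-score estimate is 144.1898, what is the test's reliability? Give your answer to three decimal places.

T̂ = ρX + (1 − ρ)μ  ⇒  T̂ − μ = ρ(X − μ)
ρ = (T̂ − μ)/(X − μ) = (144.1898 − 102.9) / (146 − 102.9) = 41.2898 / 43.1 = 0.95800

0.958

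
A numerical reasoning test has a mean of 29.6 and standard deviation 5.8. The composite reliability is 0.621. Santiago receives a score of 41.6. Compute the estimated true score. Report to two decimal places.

T̂ = ρX + (1 − ρ)μ
  = 0.621 × 41.6 + 0.379 × 29.6
  = 25.8336 + 11.2184
  = 37.052
  ≈ 37.05

37.05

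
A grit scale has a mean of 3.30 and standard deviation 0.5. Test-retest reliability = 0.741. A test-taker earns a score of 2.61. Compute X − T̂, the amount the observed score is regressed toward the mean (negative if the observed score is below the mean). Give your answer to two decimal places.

-0.18

T̂ = ρX + (1 − ρ)μ
  = 0.741 × 2.61 + 0.259 × 3.30
  = 1.93401 + 0.85470
  = 2.7887
  ≈ 2.789
X − T̂ = 2.61 − 2.789 = -0.179 → -0.18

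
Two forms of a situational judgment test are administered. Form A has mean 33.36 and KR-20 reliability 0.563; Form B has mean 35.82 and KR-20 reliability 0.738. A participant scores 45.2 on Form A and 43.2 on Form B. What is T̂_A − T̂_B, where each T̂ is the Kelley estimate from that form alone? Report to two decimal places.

-1.24

T̂_A = 0.563(45.2) + 0.437(33.36) = 40.0259
T̂_B = 0.738(43.2) + 0.262(35.82) = 41.2664
T̂_A − T̂_B = -1.2405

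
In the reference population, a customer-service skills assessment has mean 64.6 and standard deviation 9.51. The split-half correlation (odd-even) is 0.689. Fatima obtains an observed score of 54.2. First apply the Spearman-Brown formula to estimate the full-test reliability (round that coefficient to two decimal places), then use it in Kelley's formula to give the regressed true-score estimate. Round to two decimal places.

56.07

Spearman-Brown: ρ = 2r/(1 + r) = 2(0.689)/(1 + 0.689) = 1.3780/1.689 = 0.8159 → 0.82
Kelley's formula gives T̂ = 0.82·54.2 + 0.18·64.6 = 44.444 + 11.628 = 56.072.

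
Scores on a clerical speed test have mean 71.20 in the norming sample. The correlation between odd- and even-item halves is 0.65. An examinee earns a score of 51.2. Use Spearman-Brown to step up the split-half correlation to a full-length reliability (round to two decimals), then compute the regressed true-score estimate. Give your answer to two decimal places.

Spearman-Brown: ρ = 2r/(1 + r) = 2(0.65)/(1 + 0.65) = 1.300/1.65 = 0.7879 → 0.79
T̂ = 0.79(51.2) + 0.21(71.20) = 40.448 + 14.9520 = 55.400 → 55.40

55.40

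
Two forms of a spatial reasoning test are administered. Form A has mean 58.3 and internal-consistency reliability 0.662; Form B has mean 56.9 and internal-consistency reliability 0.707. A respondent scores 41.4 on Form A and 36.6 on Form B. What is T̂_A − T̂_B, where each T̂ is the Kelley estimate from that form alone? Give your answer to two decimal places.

T̂_A = 0.662(41.4) + 0.338(58.3) = 47.1122
T̂_B = 0.707(36.6) + 0.293(56.9) = 42.5479
T̂_A − T̂_B = 4.5643

4.56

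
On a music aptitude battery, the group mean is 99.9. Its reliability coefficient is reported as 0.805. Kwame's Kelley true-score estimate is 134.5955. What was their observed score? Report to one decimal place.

T̂ = ρX + (1 − ρ)μ  ⇒  X = (T̂ − (1 − ρ)μ) / ρ
X = (134.5955 − 0.195 × 99.9) / 0.805 = (134.5955 − 19.4805) / 0.805 = 115.1150 / 0.805 = 143.000

143.0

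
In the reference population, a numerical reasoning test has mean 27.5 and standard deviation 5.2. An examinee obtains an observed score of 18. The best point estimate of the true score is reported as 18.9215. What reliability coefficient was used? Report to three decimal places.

T̂ = ρX + (1 − ρ)μ  ⇒  T̂ − μ = ρ(X − μ)
ρ = (T̂ − μ)/(X − μ) = (18.9215 − 27.5) / (18 − 27.5) = -8.5785 / -9.5 = 0.90300

0.903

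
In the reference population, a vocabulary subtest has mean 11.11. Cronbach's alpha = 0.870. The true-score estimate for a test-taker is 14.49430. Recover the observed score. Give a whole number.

T̂ = ρX + (1 − ρ)μ  ⇒  X = (T̂ − (1 − ρ)μ) / ρ
X = (14.49430 − 0.130 × 11.11) / 0.870 = (14.49430 − 1.44430) / 0.870 = 13.05000 / 0.870 = 15.00

15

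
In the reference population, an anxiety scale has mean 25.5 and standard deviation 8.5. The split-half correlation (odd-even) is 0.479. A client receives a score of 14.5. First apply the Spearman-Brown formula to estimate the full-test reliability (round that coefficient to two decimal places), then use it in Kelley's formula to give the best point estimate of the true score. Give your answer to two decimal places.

Spearman-Brown: ρ = 2r/(1 + r) = 2(0.479)/(1 + 0.479) = 0.9580/1.479 = 0.6477 → 0.65
T̂ = ρX + (1 − ρ)μ
  = 0.65 × 14.5 + 0.35 × 25.5
  = 9.425 + 8.925
  = 18.350
  ≈ 18.35

18.35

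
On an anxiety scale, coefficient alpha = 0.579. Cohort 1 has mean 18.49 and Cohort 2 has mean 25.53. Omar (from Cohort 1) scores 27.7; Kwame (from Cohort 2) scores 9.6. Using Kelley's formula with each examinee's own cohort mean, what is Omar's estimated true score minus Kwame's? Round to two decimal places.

7.52

T̂_Omar = 0.579(27.7) + 0.421(18.49) = 23.8226
T̂_Kwame = 0.579(9.6) + 0.421(25.53) = 16.3065
Difference = 23.8226 − 16.3065 = 7.5161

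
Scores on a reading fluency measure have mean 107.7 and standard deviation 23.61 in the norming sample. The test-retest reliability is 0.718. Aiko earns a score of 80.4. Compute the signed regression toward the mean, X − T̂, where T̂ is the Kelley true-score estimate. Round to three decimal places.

T̂ = ρX + (1 − ρ)μ
  = 0.718 × 80.4 + 0.282 × 107.7
  = 57.7272 + 30.3714
  = 88.09860
  ≈ 88.0986
X − T̂ = 80.4 − 88.0986 = -7.6986 → -7.699

-7.699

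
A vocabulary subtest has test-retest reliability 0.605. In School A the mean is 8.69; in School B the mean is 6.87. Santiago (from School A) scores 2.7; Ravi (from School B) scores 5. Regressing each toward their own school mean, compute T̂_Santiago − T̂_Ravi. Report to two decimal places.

T̂_Santiago = 0.605(2.7) + 0.395(8.69) = 5.0660
T̂_Ravi = 0.605(5) + 0.395(6.87) = 5.7386
Difference = 5.0660 − 5.7386 = -0.6726

-0.67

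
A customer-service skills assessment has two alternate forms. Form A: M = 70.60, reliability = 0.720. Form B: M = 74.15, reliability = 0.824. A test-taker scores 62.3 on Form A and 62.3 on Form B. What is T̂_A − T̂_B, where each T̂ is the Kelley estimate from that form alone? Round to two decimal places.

T̂_A = 0.720(62.3) + 0.280(70.60) = 64.6240
T̂_B = 0.824(62.3) + 0.176(74.15) = 64.3856
T̂_A − T̂_B = 0.2384

0.24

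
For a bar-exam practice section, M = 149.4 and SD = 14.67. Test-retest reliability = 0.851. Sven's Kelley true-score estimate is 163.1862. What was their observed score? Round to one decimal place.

T̂ = ρX + (1 − ρ)μ  ⇒  X = (T̂ − (1 − ρ)μ) / ρ
X = (163.1862 − 0.149 × 149.4) / 0.851 = (163.1862 − 22.2606) / 0.851 = 140.9256 / 0.851 = 165.600

165.6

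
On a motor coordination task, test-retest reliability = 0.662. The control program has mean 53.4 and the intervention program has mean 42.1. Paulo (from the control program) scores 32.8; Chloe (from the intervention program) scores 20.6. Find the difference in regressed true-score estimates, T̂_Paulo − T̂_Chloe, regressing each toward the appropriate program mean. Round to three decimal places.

T̂_Paulo = 0.662(32.8) + 0.338(53.4) = 39.76280
T̂_Chloe = 0.662(20.6) + 0.338(42.1) = 27.86700
Difference = 39.76280 − 27.86700 = 11.89580

11.896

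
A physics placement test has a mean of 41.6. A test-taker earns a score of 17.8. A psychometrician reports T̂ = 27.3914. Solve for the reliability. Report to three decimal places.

T̂ = ρX + (1 − ρ)μ  ⇒  T̂ − μ = ρ(X − μ)
ρ = (T̂ − μ)/(X − μ) = (27.3914 − 41.6) / (17.8 − 41.6) = -14.2086 / -23.8 = 0.59700

0.597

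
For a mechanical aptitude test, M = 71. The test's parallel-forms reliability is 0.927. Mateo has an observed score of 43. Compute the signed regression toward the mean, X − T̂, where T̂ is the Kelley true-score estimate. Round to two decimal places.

T̂ = 0.927(43) + 0.073(71) = 39.861 + 5.183 = 45.0440 → 45.044
X − T̂ = 43 − 45.044 = -2.044 → -2.04

-2.04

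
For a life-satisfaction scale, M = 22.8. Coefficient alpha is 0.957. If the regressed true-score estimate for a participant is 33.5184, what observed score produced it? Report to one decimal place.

T̂ = ρX + (1 − ρ)μ  ⇒  X = (T̂ − (1 − ρ)μ) / ρ
X = (33.5184 − 0.043 × 22.8) / 0.957 = (33.5184 − 0.9804) / 0.957 = 32.5380 / 0.957 = 34.000

34.0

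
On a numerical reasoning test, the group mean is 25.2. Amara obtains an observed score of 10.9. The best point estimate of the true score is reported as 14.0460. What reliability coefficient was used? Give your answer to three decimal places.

0.780

T̂ = ρX + (1 − ρ)μ  ⇒  T̂ − μ = ρ(X − μ)
ρ = (T̂ − μ)/(X − μ) = (14.0460 − 25.2) / (10.9 − 25.2) = -11.1540 / -14.3 = 0.78000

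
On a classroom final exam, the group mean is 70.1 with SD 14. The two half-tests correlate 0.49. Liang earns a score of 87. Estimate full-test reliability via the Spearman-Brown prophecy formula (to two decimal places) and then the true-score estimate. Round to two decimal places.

81.25

Spearman-Brown: ρ = 2r/(1 + r) = 2(0.49)/(1 + 0.49) = 0.980/1.49 = 0.6577 → 0.66
Weight the observed score by reliability and the mean by (1 − reliability): T̂ = 0.66·87 + 0.34·70.1 = 57.42 + 23.834 = 81.254.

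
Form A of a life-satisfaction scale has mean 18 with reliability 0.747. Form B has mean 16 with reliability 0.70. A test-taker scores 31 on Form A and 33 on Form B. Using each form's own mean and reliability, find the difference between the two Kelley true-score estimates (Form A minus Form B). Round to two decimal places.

-0.19

T̂_A = 0.747(31) + 0.253(18) = 27.7110
T̂_B = 0.70(33) + 0.30(16) = 27.9000
T̂_A − T̂_B = -0.1890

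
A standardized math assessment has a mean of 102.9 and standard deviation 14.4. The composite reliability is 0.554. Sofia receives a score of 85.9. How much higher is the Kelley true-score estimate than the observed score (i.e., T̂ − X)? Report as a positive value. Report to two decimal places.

T̂ = ρX + (1 − ρ)μ
  = 0.554 × 85.9 + 0.446 × 102.9
  = 47.5886 + 45.8934
  = 93.4820
  ≈ 93.482
T̂ − X = 93.482 − 85.9 = 7.582 → 7.58

7.58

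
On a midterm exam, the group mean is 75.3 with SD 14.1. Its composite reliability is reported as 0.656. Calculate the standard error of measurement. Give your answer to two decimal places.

8.27

SEM = SD · √(1 − ρ) = 14.1 × √0.344 = 14.1 × 0.5865 = 8.270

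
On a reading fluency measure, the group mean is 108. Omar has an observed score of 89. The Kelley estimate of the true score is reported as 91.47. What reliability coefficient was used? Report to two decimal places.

0.87

T̂ = ρX + (1 − ρ)μ  ⇒  T̂ − μ = ρ(X − μ)
ρ = (T̂ − μ)/(X − μ) = (91.47 − 108) / (89 − 108) = -16.53 / -19.0 = 0.8700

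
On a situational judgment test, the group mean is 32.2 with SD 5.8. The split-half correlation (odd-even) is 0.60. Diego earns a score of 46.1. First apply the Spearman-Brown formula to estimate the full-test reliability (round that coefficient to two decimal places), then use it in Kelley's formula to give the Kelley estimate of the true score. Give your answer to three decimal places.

42.625

Spearman-Brown: ρ = 2r/(1 + r) = 2(0.60)/(1 + 0.60) = 1.200/1.60 = 0.7500 → 0.75
Regress the observed score toward the mean by the unreliability: T̂ = 0.75·46.1 + 0.25·32.2 = 34.575 + 8.050 = 42.6250.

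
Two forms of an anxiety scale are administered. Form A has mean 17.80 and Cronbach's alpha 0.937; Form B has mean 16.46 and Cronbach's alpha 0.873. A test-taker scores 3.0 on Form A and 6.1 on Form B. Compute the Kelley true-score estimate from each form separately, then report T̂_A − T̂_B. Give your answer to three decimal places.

T̂_A = 0.937(3.0) + 0.063(17.80) = 3.93240
T̂_B = 0.873(6.1) + 0.127(16.46) = 7.41572
T̂_A − T̂_B = -3.48332

-3.483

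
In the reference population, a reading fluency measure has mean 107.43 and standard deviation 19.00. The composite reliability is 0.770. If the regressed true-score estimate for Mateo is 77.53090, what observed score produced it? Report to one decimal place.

68.6

T̂ = ρX + (1 − ρ)μ  ⇒  X = (T̂ − (1 − ρ)μ) / ρ
X = (77.53090 − 0.230 × 107.43) / 0.770 = (77.53090 − 24.70890) / 0.770 = 52.82200 / 0.770 = 68.600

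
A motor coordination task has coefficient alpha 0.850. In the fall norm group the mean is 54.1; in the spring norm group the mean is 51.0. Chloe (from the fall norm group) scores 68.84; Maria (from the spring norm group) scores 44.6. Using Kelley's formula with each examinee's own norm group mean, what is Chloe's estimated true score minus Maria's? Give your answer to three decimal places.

T̂_Chloe = 0.850(68.84) + 0.150(54.1) = 66.62900
T̂_Maria = 0.850(44.6) + 0.150(51.0) = 45.56000
Difference = 66.62900 − 45.56000 = 21.06900

21.069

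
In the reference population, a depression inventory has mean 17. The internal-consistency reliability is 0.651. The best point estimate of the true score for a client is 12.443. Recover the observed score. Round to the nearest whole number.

10

T̂ = ρX + (1 − ρ)μ  ⇒  X = (T̂ − (1 − ρ)μ) / ρ
X = (12.443 − 0.349 × 17) / 0.651 = (12.443 − 5.933) / 0.651 = 6.510 / 0.651 = 10.00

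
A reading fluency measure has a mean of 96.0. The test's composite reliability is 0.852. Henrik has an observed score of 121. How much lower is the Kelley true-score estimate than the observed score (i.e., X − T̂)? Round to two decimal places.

T̂ = ρX + (1 − ρ)μ
  = 0.852 × 121 + 0.148 × 96.0
  = 103.092 + 14.2080
  = 117.3000
  ≈ 117.300
X − T̂ = 121 − 117.300 = 3.700 → 3.70

3.70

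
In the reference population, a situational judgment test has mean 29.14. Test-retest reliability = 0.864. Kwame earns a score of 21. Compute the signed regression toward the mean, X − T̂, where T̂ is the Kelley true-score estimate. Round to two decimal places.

-1.11

T̂ = ρX + (1 − ρ)μ
  = 0.864 × 21 + 0.136 × 29.14
  = 18.144 + 3.96304
  = 22.1070
  ≈ 22.107
X − T̂ = 21 − 22.107 = -1.107 → -1.11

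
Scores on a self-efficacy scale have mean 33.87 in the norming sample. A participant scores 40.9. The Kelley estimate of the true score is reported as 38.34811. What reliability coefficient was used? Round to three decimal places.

0.637

T̂ = ρX + (1 − ρ)μ  ⇒  T̂ − μ = ρ(X − μ)
ρ = (T̂ − μ)/(X − μ) = (38.34811 − 33.87) / (40.9 − 33.87) = 4.47811 / 7.03 = 0.63700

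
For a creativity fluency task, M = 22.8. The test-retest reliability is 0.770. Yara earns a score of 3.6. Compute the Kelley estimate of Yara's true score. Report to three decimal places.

8.016

Kelley's formula gives T̂ = 0.770·3.6 + 0.230·22.8 = 2.7720 + 5.2440 = 8.0160.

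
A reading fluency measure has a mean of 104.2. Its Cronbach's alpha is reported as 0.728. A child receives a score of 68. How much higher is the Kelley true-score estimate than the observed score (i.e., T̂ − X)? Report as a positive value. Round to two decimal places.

9.85

T̂ = 0.728(68) + 0.272(104.2) = 49.504 + 28.3424 = 77.8464 → 77.846
T̂ − X = 77.846 − 68 = 9.846 → 9.85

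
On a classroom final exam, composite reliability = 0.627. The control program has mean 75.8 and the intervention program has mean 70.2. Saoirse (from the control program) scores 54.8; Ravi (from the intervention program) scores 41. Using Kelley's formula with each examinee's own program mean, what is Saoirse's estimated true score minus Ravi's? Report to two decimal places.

10.74

T̂_Saoirse = 0.627(54.8) + 0.373(75.8) = 62.6330
T̂_Ravi = 0.627(41) + 0.373(70.2) = 51.8916
Difference = 62.6330 − 51.8916 = 10.7414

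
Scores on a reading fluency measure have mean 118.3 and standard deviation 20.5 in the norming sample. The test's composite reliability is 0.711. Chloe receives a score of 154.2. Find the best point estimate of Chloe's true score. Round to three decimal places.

T̂ = 0.711(154.2) + 0.289(118.3) = 109.6362 + 34.1887 = 143.8249 → 143.825

143.825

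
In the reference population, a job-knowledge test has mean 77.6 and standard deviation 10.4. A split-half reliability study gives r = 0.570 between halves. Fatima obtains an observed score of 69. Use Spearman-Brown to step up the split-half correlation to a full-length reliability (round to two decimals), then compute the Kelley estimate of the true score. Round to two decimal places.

71.32

Spearman-Brown: ρ = 2r/(1 + r) = 2(0.570)/(1 + 0.570) = 1.1400/1.570 = 0.7261 → 0.73
Kelley's formula gives T̂ = 0.73·69 + 0.27·77.6 = 50.37 + 20.952 = 71.322.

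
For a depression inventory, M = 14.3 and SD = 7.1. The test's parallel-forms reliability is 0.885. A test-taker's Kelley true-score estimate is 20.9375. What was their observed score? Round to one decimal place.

21.8

T̂ = ρX + (1 − ρ)μ  ⇒  X = (T̂ − (1 − ρ)μ) / ρ
X = (20.9375 − 0.115 × 14.3) / 0.885 = (20.9375 − 1.6445) / 0.885 = 19.2930 / 0.885 = 21.800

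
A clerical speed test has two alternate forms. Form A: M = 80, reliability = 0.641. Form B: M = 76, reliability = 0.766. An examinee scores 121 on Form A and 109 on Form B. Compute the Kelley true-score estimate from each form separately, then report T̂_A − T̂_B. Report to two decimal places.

5.00

T̂_A = 0.641(121) + 0.359(80) = 106.2810
T̂_B = 0.766(109) + 0.234(76) = 101.2780
T̂_A − T̂_B = 5.0030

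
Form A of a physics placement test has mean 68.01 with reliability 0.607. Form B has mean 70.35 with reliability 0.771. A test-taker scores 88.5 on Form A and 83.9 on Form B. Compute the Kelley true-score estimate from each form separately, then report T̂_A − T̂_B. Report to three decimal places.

-0.350

T̂_A = 0.607(88.5) + 0.393(68.01) = 80.44743
T̂_B = 0.771(83.9) + 0.229(70.35) = 80.79705
T̂_A − T̂_B = -0.34962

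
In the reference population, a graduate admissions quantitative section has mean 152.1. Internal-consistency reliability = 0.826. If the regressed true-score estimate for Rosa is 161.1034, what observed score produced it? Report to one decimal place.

163.0

T̂ = ρX + (1 − ρ)μ  ⇒  X = (T̂ − (1 − ρ)μ) / ρ
X = (161.1034 − 0.174 × 152.1) / 0.826 = (161.1034 − 26.4654) / 0.826 = 134.6380 / 0.826 = 163.000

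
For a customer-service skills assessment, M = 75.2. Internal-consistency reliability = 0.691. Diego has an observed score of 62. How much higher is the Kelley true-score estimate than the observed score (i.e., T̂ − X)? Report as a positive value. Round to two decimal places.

Weight the observed score by reliability and the mean by (1 − reliability): T̂ = 0.691·62 + 0.309·75.2 = 42.842 + 23.2368 = 66.0788.
T̂ − X = 66.079 − 62 = 4.079 → 4.08

4.08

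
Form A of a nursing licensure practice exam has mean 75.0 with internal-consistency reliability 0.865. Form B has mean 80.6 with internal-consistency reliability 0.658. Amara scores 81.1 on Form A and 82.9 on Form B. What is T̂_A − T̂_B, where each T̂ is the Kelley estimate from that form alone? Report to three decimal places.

T̂_A = 0.865(81.1) + 0.135(75.0) = 80.27650
T̂_B = 0.658(82.9) + 0.342(80.6) = 82.11340
T̂_A − T̂_B = -1.83690

-1.837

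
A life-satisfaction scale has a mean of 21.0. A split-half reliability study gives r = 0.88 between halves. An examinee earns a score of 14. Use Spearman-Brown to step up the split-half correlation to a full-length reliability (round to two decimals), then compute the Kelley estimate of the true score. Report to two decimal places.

14.42

Spearman-Brown: ρ = 2r/(1 + r) = 2(0.88)/(1 + 0.88) = 1.760/1.88 = 0.9362 → 0.94
T̂ = 0.94(14) + 0.06(21.0) = 13.16 + 1.260 = 14.420 → 14.42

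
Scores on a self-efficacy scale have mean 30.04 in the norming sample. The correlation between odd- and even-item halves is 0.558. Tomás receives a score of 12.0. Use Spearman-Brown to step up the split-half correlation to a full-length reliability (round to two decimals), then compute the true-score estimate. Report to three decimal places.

17.051

Spearman-Brown: ρ = 2r/(1 + r) = 2(0.558)/(1 + 0.558) = 1.1160/1.558 = 0.7163 → 0.72
T̂ = 0.72(12.0) + 0.28(30.04) = 8.640 + 8.4112 = 17.0512 → 17.051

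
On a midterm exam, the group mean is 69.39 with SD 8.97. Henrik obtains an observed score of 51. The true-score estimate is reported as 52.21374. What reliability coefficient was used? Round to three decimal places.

T̂ = ρX + (1 − ρ)μ  ⇒  T̂ − μ = ρ(X − μ)
ρ = (T̂ − μ)/(X − μ) = (52.21374 − 69.39) / (51 − 69.39) = -17.17626 / -18.39 = 0.93400

0.934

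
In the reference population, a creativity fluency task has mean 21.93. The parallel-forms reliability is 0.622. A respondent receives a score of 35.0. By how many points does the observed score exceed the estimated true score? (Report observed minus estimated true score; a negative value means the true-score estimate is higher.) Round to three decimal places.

4.940

T̂ = 0.622(35.0) + 0.378(21.93) = 21.7700 + 8.28954 = 30.05954 → 30.0595
X − T̂ = 35.0 − 30.0595 = 4.9405 → 4.940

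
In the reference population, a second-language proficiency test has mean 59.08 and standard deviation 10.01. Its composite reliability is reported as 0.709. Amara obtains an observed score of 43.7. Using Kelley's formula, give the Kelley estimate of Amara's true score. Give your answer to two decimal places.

48.18

Kelley's formula gives T̂ = 0.709·43.7 + 0.291·59.08 = 30.9833 + 17.19228 = 48.176.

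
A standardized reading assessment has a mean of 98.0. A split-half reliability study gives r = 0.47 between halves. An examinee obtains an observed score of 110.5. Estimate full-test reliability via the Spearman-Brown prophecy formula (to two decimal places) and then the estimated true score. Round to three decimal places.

Spearman-Brown: ρ = 2r/(1 + r) = 2(0.47)/(1 + 0.47) = 0.940/1.47 = 0.6395 → 0.64
T̂ = 0.64(110.5) + 0.36(98.0) = 70.720 + 35.280 = 106.0000 → 106.000

106.000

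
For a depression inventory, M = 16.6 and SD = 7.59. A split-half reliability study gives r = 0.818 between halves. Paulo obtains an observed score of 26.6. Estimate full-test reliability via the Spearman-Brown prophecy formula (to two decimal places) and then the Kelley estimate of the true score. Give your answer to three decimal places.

Spearman-Brown: ρ = 2r/(1 + r) = 2(0.818)/(1 + 0.818) = 1.6360/1.818 = 0.8999 → 0.90
Regress the observed score toward the mean by the unreliability: T̂ = 0.90·26.6 + 0.10·16.6 = 23.940 + 1.660 = 25.6000.

25.600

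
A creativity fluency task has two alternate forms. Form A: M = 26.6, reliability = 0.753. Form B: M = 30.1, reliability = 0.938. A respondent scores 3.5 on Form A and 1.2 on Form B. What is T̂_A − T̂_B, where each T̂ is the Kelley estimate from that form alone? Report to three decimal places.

T̂_A = 0.753(3.5) + 0.247(26.6) = 9.20570
T̂_B = 0.938(1.2) + 0.062(30.1) = 2.99180
T̂_A − T̂_B = 6.21390

6.214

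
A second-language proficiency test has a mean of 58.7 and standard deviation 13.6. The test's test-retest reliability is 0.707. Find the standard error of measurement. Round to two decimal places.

7.36

SEM = SD · √(1 − ρ) = 13.6 × √0.293 = 13.6 × 0.5413 = 7.362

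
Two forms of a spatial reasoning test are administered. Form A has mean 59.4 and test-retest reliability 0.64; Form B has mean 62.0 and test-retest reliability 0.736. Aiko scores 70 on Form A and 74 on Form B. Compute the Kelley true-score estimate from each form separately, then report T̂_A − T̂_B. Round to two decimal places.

T̂_A = 0.64(70) + 0.36(59.4) = 66.1840
T̂_B = 0.736(74) + 0.264(62.0) = 70.8320
T̂_A − T̂_B = -4.6480

-4.65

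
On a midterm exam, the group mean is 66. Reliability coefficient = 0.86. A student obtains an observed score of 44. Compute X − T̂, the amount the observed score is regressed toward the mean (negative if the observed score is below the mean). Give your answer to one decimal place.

-3.1

T̂ = 0.86(44) + 0.14(66) = 37.84 + 9.24 = 47.080 → 47.08
X − T̂ = 44 − 47.08 = -3.08 → -3.1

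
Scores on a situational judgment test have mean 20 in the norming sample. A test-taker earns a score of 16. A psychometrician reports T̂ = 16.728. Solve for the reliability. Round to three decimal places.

0.818

T̂ = ρX + (1 − ρ)μ  ⇒  T̂ − μ = ρ(X − μ)
ρ = (T̂ − μ)/(X − μ) = (16.728 − 20) / (16 − 20) = -3.272 / -4.0 = 0.81800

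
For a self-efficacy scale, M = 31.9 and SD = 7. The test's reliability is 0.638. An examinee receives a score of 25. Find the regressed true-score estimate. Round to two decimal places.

T̂ = 0.638(25) + 0.362(31.9) = 15.950 + 11.5478 = 27.498 → 27.50

27.50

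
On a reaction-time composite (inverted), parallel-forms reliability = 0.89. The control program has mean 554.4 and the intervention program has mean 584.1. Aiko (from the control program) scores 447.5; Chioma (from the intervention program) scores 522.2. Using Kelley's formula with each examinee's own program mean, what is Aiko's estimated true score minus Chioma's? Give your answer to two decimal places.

-69.75

T̂_Aiko = 0.89(447.5) + 0.11(554.4) = 459.2590
T̂_Chioma = 0.89(522.2) + 0.11(584.1) = 529.0090
Difference = 459.2590 − 529.0090 = -69.7500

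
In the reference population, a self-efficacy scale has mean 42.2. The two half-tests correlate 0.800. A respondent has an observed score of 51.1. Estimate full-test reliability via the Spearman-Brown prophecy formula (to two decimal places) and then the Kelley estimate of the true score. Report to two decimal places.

50.12

Spearman-Brown: ρ = 2r/(1 + r) = 2(0.800)/(1 + 0.800) = 1.6000/1.800 = 0.8889 → 0.89
T̂ = ρX + (1 − ρ)μ
  = 0.89 × 51.1 + 0.11 × 42.2
  = 45.479 + 4.642
  = 50.121
  ≈ 50.12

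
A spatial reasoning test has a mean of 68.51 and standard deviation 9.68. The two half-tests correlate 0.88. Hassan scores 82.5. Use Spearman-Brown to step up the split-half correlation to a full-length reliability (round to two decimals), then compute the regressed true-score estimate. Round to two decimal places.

81.66

Spearman-Brown: ρ = 2r/(1 + r) = 2(0.88)/(1 + 0.88) = 1.760/1.88 = 0.9362 → 0.94
T̂ = 0.94(82.5) + 0.06(68.51) = 77.550 + 4.1106 = 81.661 → 81.66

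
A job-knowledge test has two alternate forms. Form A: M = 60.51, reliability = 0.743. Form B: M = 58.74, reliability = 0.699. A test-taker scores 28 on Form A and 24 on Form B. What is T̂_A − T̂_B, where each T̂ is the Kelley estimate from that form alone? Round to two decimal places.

1.90

T̂_A = 0.743(28) + 0.257(60.51) = 36.3551
T̂_B = 0.699(24) + 0.301(58.74) = 34.4567
T̂_A − T̂_B = 1.8983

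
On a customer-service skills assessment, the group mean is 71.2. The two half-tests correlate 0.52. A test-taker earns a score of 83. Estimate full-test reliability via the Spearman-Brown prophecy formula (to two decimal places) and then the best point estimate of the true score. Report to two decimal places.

79.22

Spearman-Brown: ρ = 2r/(1 + r) = 2(0.52)/(1 + 0.52) = 1.040/1.52 = 0.6842 → 0.68
Kelley's formula gives T̂ = 0.68·83 + 0.32·71.2 = 56.44 + 22.784 = 79.224.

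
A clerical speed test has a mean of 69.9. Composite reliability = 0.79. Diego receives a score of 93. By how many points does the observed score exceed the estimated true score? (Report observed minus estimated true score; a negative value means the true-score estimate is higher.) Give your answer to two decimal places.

T̂ = 0.79(93) + 0.21(69.9) = 73.47 + 14.679 = 88.1490 → 88.149
X − T̂ = 93 − 88.149 = 4.851 → 4.85

4.85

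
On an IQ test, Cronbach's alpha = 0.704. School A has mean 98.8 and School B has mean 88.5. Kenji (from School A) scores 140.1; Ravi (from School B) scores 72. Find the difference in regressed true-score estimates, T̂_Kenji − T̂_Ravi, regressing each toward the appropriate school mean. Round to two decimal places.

T̂_Kenji = 0.704(140.1) + 0.296(98.8) = 127.8752
T̂_Ravi = 0.704(72) + 0.296(88.5) = 76.8840
Difference = 127.8752 − 76.8840 = 50.9912

50.99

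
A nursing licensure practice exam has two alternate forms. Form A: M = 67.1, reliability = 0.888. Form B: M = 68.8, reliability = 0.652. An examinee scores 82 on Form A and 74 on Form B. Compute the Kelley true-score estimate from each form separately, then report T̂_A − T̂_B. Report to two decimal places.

T̂_A = 0.888(82) + 0.112(67.1) = 80.3312
T̂_B = 0.652(74) + 0.348(68.8) = 72.1904
T̂_A − T̂_B = 8.1408

8.14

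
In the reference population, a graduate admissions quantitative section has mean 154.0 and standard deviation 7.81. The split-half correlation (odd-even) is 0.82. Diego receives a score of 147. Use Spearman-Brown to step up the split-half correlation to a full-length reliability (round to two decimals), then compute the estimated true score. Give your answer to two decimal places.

147.70

Spearman-Brown: ρ = 2r/(1 + r) = 2(0.82)/(1 + 0.82) = 1.640/1.82 = 0.9011 → 0.90
T̂ = 0.90(147) + 0.10(154.0) = 132.30 + 15.400 = 147.700 → 147.70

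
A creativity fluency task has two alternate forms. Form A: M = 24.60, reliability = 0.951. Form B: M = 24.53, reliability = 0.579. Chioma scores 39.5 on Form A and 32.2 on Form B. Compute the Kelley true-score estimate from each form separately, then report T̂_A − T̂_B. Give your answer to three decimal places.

9.799

T̂_A = 0.951(39.5) + 0.049(24.60) = 38.76990
T̂_B = 0.579(32.2) + 0.421(24.53) = 28.97093
T̂_A − T̂_B = 9.79897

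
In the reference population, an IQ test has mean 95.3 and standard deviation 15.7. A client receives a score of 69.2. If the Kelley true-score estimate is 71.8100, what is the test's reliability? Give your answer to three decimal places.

0.900

T̂ = ρX + (1 − ρ)μ  ⇒  T̂ − μ = ρ(X − μ)
ρ = (T̂ − μ)/(X − μ) = (71.8100 − 95.3) / (69.2 − 95.3) = -23.4900 / -26.1 = 0.90000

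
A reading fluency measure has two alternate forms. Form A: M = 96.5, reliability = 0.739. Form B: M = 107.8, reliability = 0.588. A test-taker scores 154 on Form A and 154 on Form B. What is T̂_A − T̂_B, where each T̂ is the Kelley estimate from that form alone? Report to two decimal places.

4.03

T̂_A = 0.739(154) + 0.261(96.5) = 138.9925
T̂_B = 0.588(154) + 0.412(107.8) = 134.9656
T̂_A − T̂_B = 4.0269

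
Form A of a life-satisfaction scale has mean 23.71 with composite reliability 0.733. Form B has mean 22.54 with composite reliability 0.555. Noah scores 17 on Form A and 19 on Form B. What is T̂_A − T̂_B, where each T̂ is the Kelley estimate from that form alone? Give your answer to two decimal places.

-1.78

T̂_A = 0.733(17) + 0.267(23.71) = 18.7916
T̂_B = 0.555(19) + 0.445(22.54) = 20.5753
T̂_A − T̂_B = -1.7837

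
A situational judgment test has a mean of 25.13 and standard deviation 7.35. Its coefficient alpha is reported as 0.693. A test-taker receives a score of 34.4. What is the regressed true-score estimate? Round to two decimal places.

31.55

Kelley's formula gives T̂ = 0.693·34.4 + 0.307·25.13 = 23.8392 + 7.71491 = 31.554.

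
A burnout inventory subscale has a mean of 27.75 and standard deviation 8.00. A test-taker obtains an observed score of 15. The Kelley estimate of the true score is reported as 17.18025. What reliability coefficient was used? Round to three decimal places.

T̂ = ρX + (1 − ρ)μ  ⇒  T̂ − μ = ρ(X − μ)
ρ = (T̂ − μ)/(X − μ) = (17.18025 − 27.75) / (15 − 27.75) = -10.56975 / -12.75 = 0.82900

0.829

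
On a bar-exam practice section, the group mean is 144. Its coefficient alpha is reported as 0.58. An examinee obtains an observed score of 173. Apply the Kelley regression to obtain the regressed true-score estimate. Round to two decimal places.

160.82

T̂ = ρX + (1 − ρ)μ
  = 0.58 × 173 + 0.42 × 144
  = 100.34 + 60.48
  = 160.820
  ≈ 160.82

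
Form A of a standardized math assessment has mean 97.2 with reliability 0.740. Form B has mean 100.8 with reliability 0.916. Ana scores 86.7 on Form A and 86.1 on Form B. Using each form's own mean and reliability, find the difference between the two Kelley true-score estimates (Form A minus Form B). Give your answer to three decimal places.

2.095

T̂_A = 0.740(86.7) + 0.260(97.2) = 89.43000
T̂_B = 0.916(86.1) + 0.084(100.8) = 87.33480
T̂_A − T̂_B = 2.09520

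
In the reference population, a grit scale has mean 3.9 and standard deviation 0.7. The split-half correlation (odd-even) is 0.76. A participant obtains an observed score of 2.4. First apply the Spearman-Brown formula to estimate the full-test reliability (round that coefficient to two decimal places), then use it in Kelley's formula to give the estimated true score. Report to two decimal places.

Spearman-Brown: ρ = 2r/(1 + r) = 2(0.76)/(1 + 0.76) = 1.520/1.76 = 0.8636 → 0.86
T̂ = 0.86(2.4) + 0.14(3.9) = 2.064 + 0.546 = 2.610 → 2.61

2.61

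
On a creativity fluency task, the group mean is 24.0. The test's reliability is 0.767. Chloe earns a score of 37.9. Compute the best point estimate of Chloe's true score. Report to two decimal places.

34.66

T̂ = 0.767(37.9) + 0.233(24.0) = 29.0693 + 5.5920 = 34.661 → 34.66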